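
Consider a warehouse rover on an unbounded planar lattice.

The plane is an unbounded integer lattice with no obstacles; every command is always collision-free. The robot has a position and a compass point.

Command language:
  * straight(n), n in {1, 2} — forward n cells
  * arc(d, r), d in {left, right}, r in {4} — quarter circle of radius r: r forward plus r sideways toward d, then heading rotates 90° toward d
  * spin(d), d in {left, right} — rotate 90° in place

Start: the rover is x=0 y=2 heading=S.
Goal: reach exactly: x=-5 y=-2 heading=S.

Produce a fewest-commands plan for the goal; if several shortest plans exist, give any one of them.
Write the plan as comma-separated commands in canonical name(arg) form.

from: x=0 y=2 heading=S
1. spin(right) → x=0 y=2 heading=W
2. straight(1) → x=-1 y=2 heading=W
3. arc(left, 4) → x=-5 y=-2 heading=S
minimal: 3 command(s), checked below 3.

spin(right), straight(1), arc(left, 4)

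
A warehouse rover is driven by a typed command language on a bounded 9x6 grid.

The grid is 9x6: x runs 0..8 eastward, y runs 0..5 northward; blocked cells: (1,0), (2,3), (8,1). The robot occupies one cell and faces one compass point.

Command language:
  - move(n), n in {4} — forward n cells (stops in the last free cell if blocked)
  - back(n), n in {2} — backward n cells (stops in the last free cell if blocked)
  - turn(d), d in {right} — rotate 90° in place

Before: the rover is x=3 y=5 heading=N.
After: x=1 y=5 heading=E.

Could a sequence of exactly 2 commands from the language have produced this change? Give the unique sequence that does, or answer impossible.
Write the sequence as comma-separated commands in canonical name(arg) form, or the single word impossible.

key: position moved to (1,5) AND the heading swung to E — translation plus rotation needed
initial: x=3 y=5 heading=N
[1] after turn(right): x=3 y=5 heading=E
[2] after back(2): x=1 y=5 heading=E
no rival 2-sequence matches.

turn(right), back(2)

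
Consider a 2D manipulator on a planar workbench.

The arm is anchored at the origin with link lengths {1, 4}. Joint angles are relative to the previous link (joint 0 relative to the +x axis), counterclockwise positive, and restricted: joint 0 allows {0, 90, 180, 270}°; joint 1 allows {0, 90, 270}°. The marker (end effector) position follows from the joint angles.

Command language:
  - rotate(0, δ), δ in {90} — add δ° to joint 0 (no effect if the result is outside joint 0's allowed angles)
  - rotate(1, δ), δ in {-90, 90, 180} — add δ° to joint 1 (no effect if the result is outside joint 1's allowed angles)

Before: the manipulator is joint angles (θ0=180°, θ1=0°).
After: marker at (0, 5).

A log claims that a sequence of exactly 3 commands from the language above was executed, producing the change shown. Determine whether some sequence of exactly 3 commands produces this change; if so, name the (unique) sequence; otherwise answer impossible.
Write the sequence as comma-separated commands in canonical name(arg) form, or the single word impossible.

t0: joint angles (θ0=180°, θ1=0°)
step 1 (rotate(0, 90)): joint angles (θ0=270°, θ1=0°)
step 2 (rotate(0, 90)): joint angles (θ0=0°, θ1=0°)
step 3 (rotate(0, 90)): joint angles (θ0=90°, θ1=0°)
no other 3-command option fits: unique.

rotate(0, 90), rotate(0, 90), rotate(0, 90)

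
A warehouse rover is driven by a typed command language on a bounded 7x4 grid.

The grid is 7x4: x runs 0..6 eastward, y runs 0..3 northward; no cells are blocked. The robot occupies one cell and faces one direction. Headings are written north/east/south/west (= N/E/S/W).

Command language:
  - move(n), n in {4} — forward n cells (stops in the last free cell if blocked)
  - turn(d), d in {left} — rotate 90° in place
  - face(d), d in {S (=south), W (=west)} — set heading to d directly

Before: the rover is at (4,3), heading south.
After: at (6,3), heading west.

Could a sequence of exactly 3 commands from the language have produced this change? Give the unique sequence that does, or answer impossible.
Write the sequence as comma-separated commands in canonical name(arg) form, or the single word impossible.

key: order matters: swapping turn(left) and face(W) lands elsewhere
begin: at (4,3), heading south
t=1 turn(left) ⇒ at (4,3), heading east
t=2 move(4) ⇒ at (6,3), heading east
t=3 face(W) ⇒ at (6,3), heading west
no other 3-command option fits: unique.

turn(left), move(4), face(W)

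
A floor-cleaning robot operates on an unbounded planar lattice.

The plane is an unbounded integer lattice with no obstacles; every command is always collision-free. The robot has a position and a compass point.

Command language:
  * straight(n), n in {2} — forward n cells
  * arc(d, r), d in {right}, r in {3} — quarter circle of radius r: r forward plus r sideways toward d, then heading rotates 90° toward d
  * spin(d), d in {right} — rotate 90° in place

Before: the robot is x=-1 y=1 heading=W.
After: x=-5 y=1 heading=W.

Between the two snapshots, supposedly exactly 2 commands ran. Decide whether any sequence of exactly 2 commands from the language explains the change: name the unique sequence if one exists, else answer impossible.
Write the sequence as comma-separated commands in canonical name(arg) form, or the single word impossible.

straight(2), straight(2)

key: still facing W at the end — nothing in the sequence rotates
initial: x=-1 y=1 heading=W
step 1 (straight(2)): x=-3 y=1 heading=W
step 2 (straight(2)): x=-5 y=1 heading=W
uniquely the one of 9 2-step routes that fits.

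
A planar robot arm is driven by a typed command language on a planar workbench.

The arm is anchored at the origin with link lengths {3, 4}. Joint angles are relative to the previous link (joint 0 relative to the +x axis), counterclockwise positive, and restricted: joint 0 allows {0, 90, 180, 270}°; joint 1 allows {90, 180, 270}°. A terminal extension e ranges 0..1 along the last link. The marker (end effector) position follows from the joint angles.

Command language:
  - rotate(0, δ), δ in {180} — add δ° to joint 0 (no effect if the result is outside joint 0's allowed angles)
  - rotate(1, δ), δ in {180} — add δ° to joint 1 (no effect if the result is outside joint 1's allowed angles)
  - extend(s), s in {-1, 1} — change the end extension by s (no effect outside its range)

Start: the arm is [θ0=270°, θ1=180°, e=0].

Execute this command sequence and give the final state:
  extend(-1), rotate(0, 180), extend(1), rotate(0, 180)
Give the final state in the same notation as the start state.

t0: [θ0=270°, θ1=180°, e=0]
step 1 (extend(-1)): [θ0=270°, θ1=180°, e=0]
step 2 (rotate(0, 180)): [θ0=90°, θ1=180°, e=0]
step 3 (extend(1)): [θ0=90°, θ1=180°, e=1]
step 4 (rotate(0, 180)): [θ0=270°, θ1=180°, e=1]

[θ0=270°, θ1=180°, e=1]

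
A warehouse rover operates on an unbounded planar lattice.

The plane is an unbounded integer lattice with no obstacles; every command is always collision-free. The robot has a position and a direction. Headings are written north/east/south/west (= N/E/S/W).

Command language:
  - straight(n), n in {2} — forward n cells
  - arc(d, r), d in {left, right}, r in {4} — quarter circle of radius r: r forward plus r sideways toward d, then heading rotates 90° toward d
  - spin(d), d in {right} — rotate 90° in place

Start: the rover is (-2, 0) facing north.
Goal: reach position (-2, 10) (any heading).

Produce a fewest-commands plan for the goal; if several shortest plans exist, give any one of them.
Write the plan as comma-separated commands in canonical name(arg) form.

straight(2), spin(right), arc(left, 4), arc(left, 4)

initial: (-2, 0) facing north
1. straight(2) → (-2, 2) facing north
2. spin(right) → (-2, 2) facing east
3. arc(left, 4) → (2, 6) facing north
4. arc(left, 4) → (-2, 10) facing west
nothing shorter than 4 reaches the goal.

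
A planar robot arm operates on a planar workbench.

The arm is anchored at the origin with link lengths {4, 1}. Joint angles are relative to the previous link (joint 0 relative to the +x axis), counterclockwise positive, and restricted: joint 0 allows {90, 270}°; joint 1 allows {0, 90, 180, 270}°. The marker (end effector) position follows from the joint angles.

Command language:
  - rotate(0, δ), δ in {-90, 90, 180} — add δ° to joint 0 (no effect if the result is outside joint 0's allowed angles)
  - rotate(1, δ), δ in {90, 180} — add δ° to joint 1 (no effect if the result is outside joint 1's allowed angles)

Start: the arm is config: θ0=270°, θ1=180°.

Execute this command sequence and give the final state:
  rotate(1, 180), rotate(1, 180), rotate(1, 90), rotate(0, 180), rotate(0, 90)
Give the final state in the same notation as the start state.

initial: config: θ0=270°, θ1=180°
1. rotate(1, 180) → config: θ0=270°, θ1=0°
2. rotate(1, 180) → config: θ0=270°, θ1=180°
3. rotate(1, 90) → config: θ0=270°, θ1=270°
4. rotate(0, 180) → config: θ0=90°, θ1=270°
5. rotate(0, 90) → config: θ0=90°, θ1=270°

config: θ0=90°, θ1=270°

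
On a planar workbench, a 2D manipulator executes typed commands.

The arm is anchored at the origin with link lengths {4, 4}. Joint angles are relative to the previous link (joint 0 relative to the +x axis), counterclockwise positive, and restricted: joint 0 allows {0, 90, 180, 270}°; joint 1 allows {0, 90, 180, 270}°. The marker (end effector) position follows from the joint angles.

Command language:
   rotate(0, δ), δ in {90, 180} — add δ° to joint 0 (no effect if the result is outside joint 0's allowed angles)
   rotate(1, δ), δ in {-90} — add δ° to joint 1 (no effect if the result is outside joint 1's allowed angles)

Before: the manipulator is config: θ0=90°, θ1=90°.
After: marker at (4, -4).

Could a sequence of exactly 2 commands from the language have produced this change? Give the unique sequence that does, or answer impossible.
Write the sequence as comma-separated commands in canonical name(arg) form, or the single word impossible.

from: config: θ0=90°, θ1=90°
t=1 rotate(0, 90) ⇒ config: θ0=180°, θ1=90°
t=2 rotate(0, 90) ⇒ config: θ0=270°, θ1=90°
uniquely the one of 9 2-step routes that fits.

rotate(0, 90), rotate(0, 90)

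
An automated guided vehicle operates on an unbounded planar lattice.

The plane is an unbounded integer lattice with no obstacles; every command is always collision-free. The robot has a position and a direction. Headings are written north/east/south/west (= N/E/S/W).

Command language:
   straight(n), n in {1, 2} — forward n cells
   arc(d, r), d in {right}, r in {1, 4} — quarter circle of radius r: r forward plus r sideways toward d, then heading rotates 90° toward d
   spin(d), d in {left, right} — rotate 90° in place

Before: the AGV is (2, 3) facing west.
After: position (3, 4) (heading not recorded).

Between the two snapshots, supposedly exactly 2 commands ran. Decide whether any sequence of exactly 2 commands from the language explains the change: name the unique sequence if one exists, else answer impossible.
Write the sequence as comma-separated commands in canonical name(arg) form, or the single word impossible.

spin(right), arc(right, 1)

key: running arc(right, 1) before spin(right) would end elsewhere — order is forced
t0: (2, 3) facing west
t=1 spin(right) ⇒ (2, 3) facing north
t=2 arc(right, 1) ⇒ (3, 4) facing east
no other 2-command option fits: unique.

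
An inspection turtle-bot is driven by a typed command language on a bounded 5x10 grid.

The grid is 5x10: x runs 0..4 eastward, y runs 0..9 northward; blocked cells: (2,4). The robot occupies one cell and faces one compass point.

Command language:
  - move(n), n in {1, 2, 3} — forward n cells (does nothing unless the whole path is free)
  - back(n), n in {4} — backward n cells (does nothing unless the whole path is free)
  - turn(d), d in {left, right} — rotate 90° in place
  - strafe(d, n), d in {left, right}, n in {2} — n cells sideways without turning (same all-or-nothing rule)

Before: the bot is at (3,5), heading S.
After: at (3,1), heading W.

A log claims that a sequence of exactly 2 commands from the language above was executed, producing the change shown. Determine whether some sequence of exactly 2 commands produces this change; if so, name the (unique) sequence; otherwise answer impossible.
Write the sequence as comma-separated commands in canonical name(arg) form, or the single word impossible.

checked all 2-command options: none fits.

impossible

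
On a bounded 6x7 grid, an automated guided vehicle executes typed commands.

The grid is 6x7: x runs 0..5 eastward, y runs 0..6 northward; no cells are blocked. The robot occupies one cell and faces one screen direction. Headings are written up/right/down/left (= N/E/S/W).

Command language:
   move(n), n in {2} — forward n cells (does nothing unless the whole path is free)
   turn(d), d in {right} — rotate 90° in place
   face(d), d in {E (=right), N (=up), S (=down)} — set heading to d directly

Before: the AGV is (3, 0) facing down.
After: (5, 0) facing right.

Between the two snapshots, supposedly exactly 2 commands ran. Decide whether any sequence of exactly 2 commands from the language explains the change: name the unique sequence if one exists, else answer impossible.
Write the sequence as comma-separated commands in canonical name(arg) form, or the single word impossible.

face(E), move(2)

key: cell and facing (now E) both changed — the 2 commands mix motion and turning
t0: (3, 0) facing down
1. face(E) → (3, 0) facing right
2. move(2) → (5, 0) facing right
all 25 alternatives checked — unique.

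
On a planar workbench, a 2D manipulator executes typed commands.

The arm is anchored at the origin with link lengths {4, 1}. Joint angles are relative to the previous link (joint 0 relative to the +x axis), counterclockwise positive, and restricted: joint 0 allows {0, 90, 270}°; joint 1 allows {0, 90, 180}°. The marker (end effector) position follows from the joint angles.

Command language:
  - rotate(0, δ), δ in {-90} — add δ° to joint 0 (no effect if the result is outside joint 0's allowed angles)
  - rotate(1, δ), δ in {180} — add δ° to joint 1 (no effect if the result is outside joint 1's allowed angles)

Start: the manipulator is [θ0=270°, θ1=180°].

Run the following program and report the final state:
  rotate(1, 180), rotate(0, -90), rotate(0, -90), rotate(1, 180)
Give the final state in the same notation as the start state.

[θ0=270°, θ1=180°]

start: [θ0=270°, θ1=180°]
[1] after rotate(1, 180): [θ0=270°, θ1=0°]
[2] after rotate(0, -90): [θ0=270°, θ1=0°]
[3] after rotate(0, -90): [θ0=270°, θ1=0°]
[4] after rotate(1, 180): [θ0=270°, θ1=180°]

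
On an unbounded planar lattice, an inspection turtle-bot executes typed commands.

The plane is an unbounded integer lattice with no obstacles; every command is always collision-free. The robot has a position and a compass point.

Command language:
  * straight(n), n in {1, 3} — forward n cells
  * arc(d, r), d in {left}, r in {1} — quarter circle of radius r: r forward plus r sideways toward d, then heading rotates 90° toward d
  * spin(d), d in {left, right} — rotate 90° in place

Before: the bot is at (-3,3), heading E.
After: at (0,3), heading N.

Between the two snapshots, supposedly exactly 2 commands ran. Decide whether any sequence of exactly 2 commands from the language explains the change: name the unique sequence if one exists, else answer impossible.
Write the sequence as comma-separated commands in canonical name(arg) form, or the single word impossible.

key: position moved to (0,3) AND the heading swung to N — translation plus rotation needed
t0: at (-3,3), heading E
step 1 (straight(3)): at (0,3), heading E
step 2 (spin(left)): at (0,3), heading N
no rival 2-sequence matches.

straight(3), spin(left)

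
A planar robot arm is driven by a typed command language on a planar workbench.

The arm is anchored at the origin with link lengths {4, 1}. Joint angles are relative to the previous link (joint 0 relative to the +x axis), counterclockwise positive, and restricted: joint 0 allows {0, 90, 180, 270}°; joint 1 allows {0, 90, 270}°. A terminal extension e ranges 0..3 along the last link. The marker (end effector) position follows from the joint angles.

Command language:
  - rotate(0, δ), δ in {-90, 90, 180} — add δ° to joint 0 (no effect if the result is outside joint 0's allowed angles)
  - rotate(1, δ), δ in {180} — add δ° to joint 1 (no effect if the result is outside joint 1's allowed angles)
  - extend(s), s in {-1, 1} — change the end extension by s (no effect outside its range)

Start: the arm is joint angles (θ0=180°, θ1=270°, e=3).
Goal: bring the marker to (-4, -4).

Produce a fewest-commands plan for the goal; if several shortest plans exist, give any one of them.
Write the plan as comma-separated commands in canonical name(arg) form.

rotate(0, 90)

t0: joint angles (θ0=180°, θ1=270°, e=3)
t=1 rotate(0, 90) ⇒ joint angles (θ0=270°, θ1=270°, e=3)
minimal: 1 command(s), checked below 1.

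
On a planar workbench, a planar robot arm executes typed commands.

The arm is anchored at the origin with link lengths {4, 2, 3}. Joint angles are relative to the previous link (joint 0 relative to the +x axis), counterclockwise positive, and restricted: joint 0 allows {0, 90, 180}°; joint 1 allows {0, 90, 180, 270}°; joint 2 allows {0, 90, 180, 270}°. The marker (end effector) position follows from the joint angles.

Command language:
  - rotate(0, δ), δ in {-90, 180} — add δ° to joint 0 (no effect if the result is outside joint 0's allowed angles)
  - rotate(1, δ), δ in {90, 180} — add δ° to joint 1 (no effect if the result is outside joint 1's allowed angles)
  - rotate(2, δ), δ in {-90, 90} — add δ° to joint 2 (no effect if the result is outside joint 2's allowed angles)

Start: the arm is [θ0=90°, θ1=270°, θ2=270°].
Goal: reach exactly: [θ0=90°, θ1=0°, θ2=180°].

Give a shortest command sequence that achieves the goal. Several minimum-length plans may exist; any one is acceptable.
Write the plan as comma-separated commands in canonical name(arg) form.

initial: [θ0=90°, θ1=270°, θ2=270°]
t=1 rotate(1, 90) ⇒ [θ0=90°, θ1=0°, θ2=270°]
t=2 rotate(2, -90) ⇒ [θ0=90°, θ1=0°, θ2=180°]
nothing shorter than 2 reaches the goal.

rotate(1, 90), rotate(2, -90)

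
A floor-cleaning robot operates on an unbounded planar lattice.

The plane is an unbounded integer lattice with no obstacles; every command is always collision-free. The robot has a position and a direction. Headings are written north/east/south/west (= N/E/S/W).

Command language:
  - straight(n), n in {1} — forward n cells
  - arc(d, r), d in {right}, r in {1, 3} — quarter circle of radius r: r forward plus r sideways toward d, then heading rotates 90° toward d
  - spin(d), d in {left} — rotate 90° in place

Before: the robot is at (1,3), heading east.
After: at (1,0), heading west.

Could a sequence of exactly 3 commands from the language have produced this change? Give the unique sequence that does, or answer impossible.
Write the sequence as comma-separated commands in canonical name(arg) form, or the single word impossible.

arc(right, 1), straight(1), arc(right, 1)

key: position moved to (1,0) AND the heading swung to W — translation plus rotation needed
begin: at (1,3), heading east
step 1 (arc(right, 1)): at (2,2), heading south
step 2 (straight(1)): at (2,1), heading south
step 3 (arc(right, 1)): at (1,0), heading west
all 64 alternatives checked — unique.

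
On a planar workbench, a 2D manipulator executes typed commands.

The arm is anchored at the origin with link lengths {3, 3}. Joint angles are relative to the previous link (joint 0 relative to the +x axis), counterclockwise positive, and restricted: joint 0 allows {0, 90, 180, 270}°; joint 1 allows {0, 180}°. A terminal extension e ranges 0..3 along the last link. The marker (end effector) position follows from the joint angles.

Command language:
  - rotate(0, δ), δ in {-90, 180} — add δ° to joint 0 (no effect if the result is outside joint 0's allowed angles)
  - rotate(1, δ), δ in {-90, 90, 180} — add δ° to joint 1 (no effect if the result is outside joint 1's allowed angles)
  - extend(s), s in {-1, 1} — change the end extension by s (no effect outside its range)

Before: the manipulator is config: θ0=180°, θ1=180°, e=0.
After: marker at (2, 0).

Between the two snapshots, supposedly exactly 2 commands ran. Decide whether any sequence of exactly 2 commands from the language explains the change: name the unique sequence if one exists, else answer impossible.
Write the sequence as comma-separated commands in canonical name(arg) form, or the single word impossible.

extend(1), extend(1)

start: config: θ0=180°, θ1=180°, e=0
t=1 extend(1) ⇒ config: θ0=180°, θ1=180°, e=1
t=2 extend(1) ⇒ config: θ0=180°, θ1=180°, e=2
uniquely the one of 49 2-step routes that fits.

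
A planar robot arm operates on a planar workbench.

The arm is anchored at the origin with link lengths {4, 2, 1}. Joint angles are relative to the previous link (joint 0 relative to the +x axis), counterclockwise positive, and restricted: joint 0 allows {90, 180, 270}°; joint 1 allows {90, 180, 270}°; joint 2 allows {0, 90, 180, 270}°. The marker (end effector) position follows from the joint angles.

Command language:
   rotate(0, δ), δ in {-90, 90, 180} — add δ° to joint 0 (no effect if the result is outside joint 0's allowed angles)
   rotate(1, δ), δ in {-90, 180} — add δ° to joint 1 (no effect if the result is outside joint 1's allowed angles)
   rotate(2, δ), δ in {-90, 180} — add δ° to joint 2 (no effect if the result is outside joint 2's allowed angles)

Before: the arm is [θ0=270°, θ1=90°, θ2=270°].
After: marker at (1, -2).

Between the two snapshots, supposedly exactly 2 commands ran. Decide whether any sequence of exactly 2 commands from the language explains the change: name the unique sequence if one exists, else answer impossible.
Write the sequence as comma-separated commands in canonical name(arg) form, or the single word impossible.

rotate(1, 180), rotate(1, -90)

key: running rotate(1, -90) before rotate(1, 180) would end elsewhere — order is forced
initial: [θ0=270°, θ1=90°, θ2=270°]
[1] after rotate(1, 180): [θ0=270°, θ1=270°, θ2=270°]
[2] after rotate(1, -90): [θ0=270°, θ1=180°, θ2=270°]
all 49 alternatives checked — unique.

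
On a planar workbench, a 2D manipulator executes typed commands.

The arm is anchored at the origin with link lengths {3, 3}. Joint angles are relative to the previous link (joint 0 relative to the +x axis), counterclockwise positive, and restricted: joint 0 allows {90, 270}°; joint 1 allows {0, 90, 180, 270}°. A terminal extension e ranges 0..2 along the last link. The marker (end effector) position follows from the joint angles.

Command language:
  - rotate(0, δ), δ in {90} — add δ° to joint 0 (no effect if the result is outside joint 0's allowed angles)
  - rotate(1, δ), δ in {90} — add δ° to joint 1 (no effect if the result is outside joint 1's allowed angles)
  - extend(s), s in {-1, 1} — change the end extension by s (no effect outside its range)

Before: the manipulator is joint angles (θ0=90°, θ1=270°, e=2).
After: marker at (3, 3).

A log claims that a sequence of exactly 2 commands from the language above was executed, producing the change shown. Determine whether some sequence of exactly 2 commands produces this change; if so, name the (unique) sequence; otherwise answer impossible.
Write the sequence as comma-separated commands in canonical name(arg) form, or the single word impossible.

t0: joint angles (θ0=90°, θ1=270°, e=2)
t=1 extend(-1) ⇒ joint angles (θ0=90°, θ1=270°, e=1)
t=2 extend(-1) ⇒ joint angles (θ0=90°, θ1=270°, e=0)
no rival 2-sequence matches.

extend(-1), extend(-1)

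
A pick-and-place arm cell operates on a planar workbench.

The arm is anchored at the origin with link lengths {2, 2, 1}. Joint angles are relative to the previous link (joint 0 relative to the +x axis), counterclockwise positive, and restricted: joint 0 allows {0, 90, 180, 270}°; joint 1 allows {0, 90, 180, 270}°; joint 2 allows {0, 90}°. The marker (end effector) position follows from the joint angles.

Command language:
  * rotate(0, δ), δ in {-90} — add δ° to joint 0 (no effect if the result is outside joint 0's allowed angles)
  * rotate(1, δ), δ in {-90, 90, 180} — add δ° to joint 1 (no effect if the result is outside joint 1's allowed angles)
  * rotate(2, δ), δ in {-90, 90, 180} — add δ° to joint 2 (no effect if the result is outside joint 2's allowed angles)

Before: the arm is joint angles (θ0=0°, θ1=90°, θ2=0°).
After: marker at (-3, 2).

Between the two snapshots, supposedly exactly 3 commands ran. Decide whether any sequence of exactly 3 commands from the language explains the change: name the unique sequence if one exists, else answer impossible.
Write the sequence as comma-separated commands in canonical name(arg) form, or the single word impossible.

rotate(0, -90), rotate(0, -90), rotate(0, -90)

start: joint angles (θ0=0°, θ1=90°, θ2=0°)
[1] after rotate(0, -90): joint angles (θ0=270°, θ1=90°, θ2=0°)
[2] after rotate(0, -90): joint angles (θ0=180°, θ1=90°, θ2=0°)
[3] after rotate(0, -90): joint angles (θ0=90°, θ1=90°, θ2=0°)
no rival 3-sequence matches.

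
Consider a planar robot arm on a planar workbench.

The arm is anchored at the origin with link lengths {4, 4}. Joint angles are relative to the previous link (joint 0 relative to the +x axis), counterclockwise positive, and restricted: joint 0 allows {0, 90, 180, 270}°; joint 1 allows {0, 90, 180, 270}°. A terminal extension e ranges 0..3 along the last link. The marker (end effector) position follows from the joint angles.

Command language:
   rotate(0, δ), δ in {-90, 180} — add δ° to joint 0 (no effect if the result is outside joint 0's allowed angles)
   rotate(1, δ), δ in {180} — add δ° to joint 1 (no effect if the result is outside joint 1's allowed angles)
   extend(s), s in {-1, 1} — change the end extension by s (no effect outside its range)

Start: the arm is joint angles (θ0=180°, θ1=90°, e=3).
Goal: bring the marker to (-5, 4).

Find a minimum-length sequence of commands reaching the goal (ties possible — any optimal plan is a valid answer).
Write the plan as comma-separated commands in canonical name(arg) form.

rotate(0, -90), extend(-1), extend(-1)

start: joint angles (θ0=180°, θ1=90°, e=3)
1. rotate(0, -90) → joint angles (θ0=90°, θ1=90°, e=3)
2. extend(-1) → joint angles (θ0=90°, θ1=90°, e=2)
3. extend(-1) → joint angles (θ0=90°, θ1=90°, e=1)
minimal: 3 command(s), checked below 3.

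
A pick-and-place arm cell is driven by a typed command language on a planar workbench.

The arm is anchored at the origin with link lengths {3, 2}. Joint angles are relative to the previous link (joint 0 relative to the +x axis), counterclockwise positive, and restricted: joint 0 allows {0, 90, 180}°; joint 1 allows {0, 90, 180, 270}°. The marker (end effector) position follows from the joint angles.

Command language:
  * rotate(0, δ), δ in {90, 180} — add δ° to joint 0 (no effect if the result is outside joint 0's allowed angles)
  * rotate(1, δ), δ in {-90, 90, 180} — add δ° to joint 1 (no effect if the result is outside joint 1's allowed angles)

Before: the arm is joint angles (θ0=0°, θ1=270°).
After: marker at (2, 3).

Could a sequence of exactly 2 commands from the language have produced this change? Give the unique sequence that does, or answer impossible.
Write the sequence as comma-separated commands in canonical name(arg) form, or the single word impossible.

rotate(0, 90), rotate(0, 180)

key: order matters: swapping rotate(0, 90) and rotate(0, 180) lands elsewhere
t0: joint angles (θ0=0°, θ1=270°)
1. rotate(0, 90) → joint angles (θ0=90°, θ1=270°)
2. rotate(0, 180) → joint angles (θ0=90°, θ1=270°)
all 25 alternatives checked — unique.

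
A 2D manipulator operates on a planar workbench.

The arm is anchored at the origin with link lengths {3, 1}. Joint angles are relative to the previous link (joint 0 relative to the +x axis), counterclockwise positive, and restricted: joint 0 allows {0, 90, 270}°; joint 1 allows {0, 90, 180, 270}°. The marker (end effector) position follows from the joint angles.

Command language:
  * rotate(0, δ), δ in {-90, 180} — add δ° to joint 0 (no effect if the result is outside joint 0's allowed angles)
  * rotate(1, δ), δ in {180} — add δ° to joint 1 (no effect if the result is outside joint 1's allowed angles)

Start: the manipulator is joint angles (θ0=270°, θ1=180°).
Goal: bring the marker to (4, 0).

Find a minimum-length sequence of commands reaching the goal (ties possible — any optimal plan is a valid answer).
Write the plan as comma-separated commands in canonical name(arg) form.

t0: joint angles (θ0=270°, θ1=180°)
1. rotate(1, 180) → joint angles (θ0=270°, θ1=0°)
2. rotate(0, 180) → joint angles (θ0=90°, θ1=0°)
3. rotate(0, -90) → joint angles (θ0=0°, θ1=0°)
shorter routes all fall short; 3 is best.

rotate(1, 180), rotate(0, 180), rotate(0, -90)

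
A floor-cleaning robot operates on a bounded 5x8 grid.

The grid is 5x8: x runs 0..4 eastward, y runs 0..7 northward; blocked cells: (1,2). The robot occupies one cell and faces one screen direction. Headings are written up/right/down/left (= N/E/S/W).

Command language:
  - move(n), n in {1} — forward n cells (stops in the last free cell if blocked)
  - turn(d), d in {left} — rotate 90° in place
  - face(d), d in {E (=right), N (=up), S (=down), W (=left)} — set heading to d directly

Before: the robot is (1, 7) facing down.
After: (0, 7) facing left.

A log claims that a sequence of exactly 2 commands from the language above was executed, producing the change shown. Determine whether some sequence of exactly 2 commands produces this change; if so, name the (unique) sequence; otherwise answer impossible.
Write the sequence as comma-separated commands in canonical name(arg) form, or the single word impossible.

face(W), move(1)

key: position moved to (0,7) AND the heading swung to W — translation plus rotation needed
start: (1, 7) facing down
t=1 face(W) ⇒ (1, 7) facing left
t=2 move(1) ⇒ (0, 7) facing left
no rival 2-sequence matches.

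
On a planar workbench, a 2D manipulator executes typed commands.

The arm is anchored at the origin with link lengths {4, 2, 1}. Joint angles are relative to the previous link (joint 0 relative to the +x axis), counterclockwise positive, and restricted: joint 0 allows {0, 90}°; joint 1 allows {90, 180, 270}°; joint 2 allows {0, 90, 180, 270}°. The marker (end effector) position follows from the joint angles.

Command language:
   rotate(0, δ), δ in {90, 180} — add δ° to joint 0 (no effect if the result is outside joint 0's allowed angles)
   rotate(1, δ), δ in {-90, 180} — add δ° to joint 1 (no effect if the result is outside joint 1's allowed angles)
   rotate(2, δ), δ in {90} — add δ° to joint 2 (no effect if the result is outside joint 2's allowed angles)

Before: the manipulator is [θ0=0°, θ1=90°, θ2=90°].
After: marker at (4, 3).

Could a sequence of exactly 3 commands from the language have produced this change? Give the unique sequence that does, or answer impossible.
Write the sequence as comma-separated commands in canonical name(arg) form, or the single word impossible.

rotate(2, 90), rotate(2, 90), rotate(2, 90)

begin: [θ0=0°, θ1=90°, θ2=90°]
[1] after rotate(2, 90): [θ0=0°, θ1=90°, θ2=180°]
[2] after rotate(2, 90): [θ0=0°, θ1=90°, θ2=270°]
[3] after rotate(2, 90): [θ0=0°, θ1=90°, θ2=0°]
no other 3-command option fits: unique.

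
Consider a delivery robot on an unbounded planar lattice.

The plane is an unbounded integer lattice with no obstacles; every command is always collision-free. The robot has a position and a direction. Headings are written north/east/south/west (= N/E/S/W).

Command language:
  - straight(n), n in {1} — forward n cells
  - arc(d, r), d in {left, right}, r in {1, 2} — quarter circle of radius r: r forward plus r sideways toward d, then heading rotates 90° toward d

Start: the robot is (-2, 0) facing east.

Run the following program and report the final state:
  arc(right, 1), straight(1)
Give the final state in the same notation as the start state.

start: (-2, 0) facing east
[1] after arc(right, 1): (-1, -1) facing south
[2] after straight(1): (-1, -2) facing south

(-1, -2) facing south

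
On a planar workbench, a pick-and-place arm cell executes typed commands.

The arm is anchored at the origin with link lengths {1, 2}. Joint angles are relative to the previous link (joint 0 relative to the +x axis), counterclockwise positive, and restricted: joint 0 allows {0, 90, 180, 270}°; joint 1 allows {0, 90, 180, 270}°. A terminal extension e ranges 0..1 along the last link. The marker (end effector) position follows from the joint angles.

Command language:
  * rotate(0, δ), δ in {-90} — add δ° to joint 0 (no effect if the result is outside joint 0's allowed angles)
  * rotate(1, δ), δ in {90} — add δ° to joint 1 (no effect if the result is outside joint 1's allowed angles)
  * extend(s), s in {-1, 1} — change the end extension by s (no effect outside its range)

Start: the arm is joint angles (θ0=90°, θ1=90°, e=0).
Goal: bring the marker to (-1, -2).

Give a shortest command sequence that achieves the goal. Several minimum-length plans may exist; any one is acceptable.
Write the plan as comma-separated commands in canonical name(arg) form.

rotate(0, -90), rotate(0, -90), rotate(0, -90)

start: joint angles (θ0=90°, θ1=90°, e=0)
[1] after rotate(0, -90): joint angles (θ0=0°, θ1=90°, e=0)
[2] after rotate(0, -90): joint angles (θ0=270°, θ1=90°, e=0)
[3] after rotate(0, -90): joint angles (θ0=180°, θ1=90°, e=0)
nothing shorter than 3 reaches the goal.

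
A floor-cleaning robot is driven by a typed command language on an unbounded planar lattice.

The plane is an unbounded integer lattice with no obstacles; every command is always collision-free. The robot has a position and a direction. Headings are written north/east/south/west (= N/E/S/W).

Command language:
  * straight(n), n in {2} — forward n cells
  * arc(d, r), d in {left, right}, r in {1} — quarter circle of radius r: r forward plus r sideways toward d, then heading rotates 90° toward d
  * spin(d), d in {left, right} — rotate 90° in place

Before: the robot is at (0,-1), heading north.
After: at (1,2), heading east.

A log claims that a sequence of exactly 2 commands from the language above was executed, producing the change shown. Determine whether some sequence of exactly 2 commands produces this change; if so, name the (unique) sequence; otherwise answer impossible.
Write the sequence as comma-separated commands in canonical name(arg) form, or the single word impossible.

straight(2), arc(right, 1)

key: position moved to (1,2) AND the heading swung to E — translation plus rotation needed
from: at (0,-1), heading north
1. straight(2) → at (0,1), heading north
2. arc(right, 1) → at (1,2), heading east
all 25 alternatives checked — unique.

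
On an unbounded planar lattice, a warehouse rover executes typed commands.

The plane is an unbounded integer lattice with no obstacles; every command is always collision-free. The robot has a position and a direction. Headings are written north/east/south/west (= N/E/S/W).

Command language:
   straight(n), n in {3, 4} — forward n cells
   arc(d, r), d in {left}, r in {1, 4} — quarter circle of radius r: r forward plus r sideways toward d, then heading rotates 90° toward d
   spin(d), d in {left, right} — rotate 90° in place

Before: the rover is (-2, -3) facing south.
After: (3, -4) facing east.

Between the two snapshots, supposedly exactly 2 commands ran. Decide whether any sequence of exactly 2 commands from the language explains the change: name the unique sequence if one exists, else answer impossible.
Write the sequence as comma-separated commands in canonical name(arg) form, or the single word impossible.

key: running straight(4) before arc(left, 1) would end elsewhere — order is forced
begin: (-2, -3) facing south
step 1 (arc(left, 1)): (-1, -4) facing east
step 2 (straight(4)): (3, -4) facing east
all 36 alternatives checked — unique.

arc(left, 1), straight(4)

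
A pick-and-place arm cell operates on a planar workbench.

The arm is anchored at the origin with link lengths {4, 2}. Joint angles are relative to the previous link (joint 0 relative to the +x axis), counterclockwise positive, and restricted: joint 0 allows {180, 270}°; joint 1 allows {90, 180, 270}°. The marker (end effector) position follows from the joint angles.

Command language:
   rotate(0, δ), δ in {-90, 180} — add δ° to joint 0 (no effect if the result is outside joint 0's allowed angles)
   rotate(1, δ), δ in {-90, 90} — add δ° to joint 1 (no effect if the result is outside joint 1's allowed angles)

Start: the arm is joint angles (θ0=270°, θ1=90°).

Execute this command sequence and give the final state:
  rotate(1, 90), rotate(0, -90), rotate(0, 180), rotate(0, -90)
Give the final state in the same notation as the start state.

joint angles (θ0=180°, θ1=180°)

from: joint angles (θ0=270°, θ1=90°)
step 1 (rotate(1, 90)): joint angles (θ0=270°, θ1=180°)
step 2 (rotate(0, -90)): joint angles (θ0=180°, θ1=180°)
step 3 (rotate(0, 180)): joint angles (θ0=180°, θ1=180°)
step 4 (rotate(0, -90)): joint angles (θ0=180°, θ1=180°)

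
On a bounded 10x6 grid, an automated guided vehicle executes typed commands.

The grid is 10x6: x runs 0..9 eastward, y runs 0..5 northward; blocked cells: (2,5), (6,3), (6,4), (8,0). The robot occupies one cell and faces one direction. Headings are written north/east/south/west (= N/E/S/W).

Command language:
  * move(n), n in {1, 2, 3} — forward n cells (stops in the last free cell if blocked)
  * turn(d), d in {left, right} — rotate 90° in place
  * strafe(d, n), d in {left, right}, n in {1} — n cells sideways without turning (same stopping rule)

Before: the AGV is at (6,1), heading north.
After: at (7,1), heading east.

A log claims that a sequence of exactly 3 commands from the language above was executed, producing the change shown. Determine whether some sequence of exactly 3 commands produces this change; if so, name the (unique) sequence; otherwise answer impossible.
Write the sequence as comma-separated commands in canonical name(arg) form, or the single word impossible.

key: position moved to (7,1) AND the heading swung to E — translation plus rotation needed
initial: at (6,1), heading north
[1] after strafe(left, 1): at (5,1), heading north
[2] after turn(right): at (5,1), heading east
[3] after move(2): at (7,1), heading east
all 343 alternatives checked — unique.

strafe(left, 1), turn(right), move(2)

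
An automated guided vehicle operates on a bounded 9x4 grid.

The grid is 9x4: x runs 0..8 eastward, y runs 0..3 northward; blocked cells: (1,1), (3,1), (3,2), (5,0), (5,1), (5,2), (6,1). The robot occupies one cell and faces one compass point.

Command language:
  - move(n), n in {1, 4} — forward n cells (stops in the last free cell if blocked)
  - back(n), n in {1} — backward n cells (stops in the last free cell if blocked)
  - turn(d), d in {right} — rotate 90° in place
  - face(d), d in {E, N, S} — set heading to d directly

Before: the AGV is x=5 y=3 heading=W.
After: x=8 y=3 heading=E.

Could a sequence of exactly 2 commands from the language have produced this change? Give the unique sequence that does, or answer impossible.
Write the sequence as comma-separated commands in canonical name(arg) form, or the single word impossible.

key: position moved to (8,3) AND the heading swung to E — translation plus rotation needed
begin: x=5 y=3 heading=W
[1] after face(E): x=5 y=3 heading=E
[2] after move(4): x=8 y=3 heading=E
all 49 alternatives checked — unique.

face(E), move(4)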